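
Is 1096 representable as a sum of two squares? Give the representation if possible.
14² + 30² (a=14, b=30)

Factorization: 1096 = 2^3 × 137
By Fermat: n is sum of two squares iff every prime p ≡ 3 (mod 4) appears to even power.
All primes ≡ 3 (mod 4) appear to even power.
Search a = 0, 1, 2, … for 1096 - a² a perfect square: first hit at a = 14: 1096 - 196 = 900 = 30².
1096 = 14² + 30² = 196 + 900 ✓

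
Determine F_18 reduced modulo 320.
24

Matrix identity: Q^n = [[F_(n+1), F_n], [F_n, F_(n-1)]] with Q = [[1,1],[1,0]].
n = 18 = 10010₂. Square-and-multiply, entries mod 320:
Q^1 = [[1,1],[1,0]]
Q^2 = (Q^1)² = [[2,1],[1,1]]
Q^4 = (Q^2)² = [[5,3],[3,2]]
Q^9 = (Q^4)²·Q = [[55,34],[34,21]]
Q^18 = (Q^9)² = [[21,24],[24,317]]
F_18 mod 320 = Q^18[0][1] = 24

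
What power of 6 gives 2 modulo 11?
9

Baby-step giant-step with step n = ⌈√11⌉ = 4.
Baby steps 6^j mod 11 (j:value) for j=0..3: 0:1, 1:6, 2:3, 3:7.
Giant-step multiplier: 6^(-4) ≡ 6^(10-4) = 6^6 ≡ 5 (mod 11).
Giant steps γ_i = 2·5^i mod 11: γ_0=2, γ_1=10, γ_2=6 (in table at j=1).
x = i·n + j = 2·4 + 1 = 9.
Check: 6^9 ≡ 2 (mod 11).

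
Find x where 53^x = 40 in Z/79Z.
4

Baby-step giant-step with step n = ⌈√79⌉ = 9.
Baby steps 53^j mod 79 (j:value) for j=0..8: 0:1, 1:53, 2:44, 3:41, 4:40, 5:66, 6:22, 7:60, 8:20.
h = 40 is already in the table at j=4, so x = 4.
Check: 53^4 ≡ 40 (mod 79).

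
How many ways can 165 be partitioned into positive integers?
172389800255

p(n) counts ways to write n as a sum of positive integers (order ignored).
Euler's pentagonal recurrence: p(k) = p(k-1) + p(k-2) - p(k-5) - p(k-7) + p(k-12) + p(k-15) - ... (offsets j(3j∓1)/2, signs ++--, p(0)=1, p(<0)=0).
DP table for k = 0..164: p(0)=1, p(1)=1, p(2)=2, p(3)=3, p(4)=5, p(5)=7, p(6)=11, p(7)=15, p(8)=22, p(9)=30, p(10)=42, p(11)=56, p(12)=77, p(13)=101, p(14)=135, p(15)=176, p(16)=231, p(17)=297, p(18)=385, p(19)=490, p(20)=627, p(21)=792, p(22)=1002, p(23)=1255, p(24)=1575, p(25)=1958, p(26)=2436, p(27)=3010, p(28)=3718, p(29)=4565, p(30)=5604, p(31)=6842, p(32)=8349, p(33)=10143, p(34)=12310, p(35)=14883, p(36)=17977, p(37)=21637, p(38)=26015, p(39)=31185, p(40)=37338, p(41)=44583, p(42)=53174, p(43)=63261, p(44)=75175, p(45)=89134, p(46)=105558, p(47)=124754, p(48)=147273, p(49)=173525, p(50)=204226, p(51)=239943, p(52)=281589, p(53)=329931, p(54)=386155, p(55)=451276, p(56)=526823, p(57)=614154, p(58)=715220, p(59)=831820, p(60)=966467, p(61)=1121505, p(62)=1300156, p(63)=1505499, p(64)=1741630, p(65)=2012558, p(66)=2323520, p(67)=2679689, p(68)=3087735, p(69)=3554345, p(70)=4087968, p(71)=4697205, p(72)=5392783, p(73)=6185689, p(74)=7089500, p(75)=8118264, p(76)=9289091, p(77)=10619863, p(78)=12132164, p(79)=13848650, p(80)=15796476, p(81)=18004327, p(82)=20506255, p(83)=23338469, p(84)=26543660, p(85)=30167357, p(86)=34262962, p(87)=38887673, p(88)=44108109, p(89)=49995925, p(90)=56634173, p(91)=64112359, p(92)=72533807, p(93)=82010177, p(94)=92669720, p(95)=104651419, p(96)=118114304, p(97)=133230930, p(98)=150198136, p(99)=169229875, p(100)=190569292, p(101)=214481126, p(102)=241265379, p(103)=271248950, p(104)=304801365, p(105)=342325709, p(106)=384276336, p(107)=431149389, p(108)=483502844, p(109)=541946240, p(110)=607163746, p(111)=679903203, p(112)=761002156, p(113)=851376628, p(114)=952050665, p(115)=1064144451, p(116)=1188908248, p(117)=1327710076, p(118)=1482074143, p(119)=1653668665, p(120)=1844349560, p(121)=2056148051, p(122)=2291320912, p(123)=2552338241, p(124)=2841940500, p(125)=3163127352, p(126)=3519222692, p(127)=3913864295, p(128)=4351078600, p(129)=4835271870, p(130)=5371315400, p(131)=5964539504, p(132)=6620830889, p(133)=7346629512, p(134)=8149040695, p(135)=9035836076, p(136)=10015581680, p(137)=11097645016, p(138)=12292341831, p(139)=13610949895, p(140)=15065878135, p(141)=16670689208, p(142)=18440293320, p(143)=20390982757, p(144)=22540654445, p(145)=24908858009, p(146)=27517052599, p(147)=30388671978, p(148)=33549419497, p(149)=37027355200, p(150)=40853235313, p(151)=45060624582, p(152)=49686288421, p(153)=54770336324, p(154)=60356673280, p(155)=66493182097, p(156)=73232243759, p(157)=80630964769, p(158)=88751778802, p(159)=97662728555, p(160)=107438159466, p(161)=118159068427, p(162)=129913904637, p(163)=142798995930, p(164)=156919475295.
Final step: p(165) = p(164) + p(163) - p(160) - p(158) + p(153) + p(150) - p(143) - p(139) + p(130) + p(125) - p(114) - p(108) + p(95) + p(88) - p(73) - p(65) + p(48) + p(39) - p(20) - p(10)
= 156919475295 + 142798995930 - 107438159466 - 88751778802 + 54770336324 + 40853235313 - 20390982757 - 13610949895 + 5371315400 + 3163127352 - 952050665 - 483502844 + 104651419 + 44108109 - 6185689 - 2012558 + 147273 + 31185 - 627 - 42
= 172389800255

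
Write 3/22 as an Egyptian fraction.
1/8 + 1/88

Greedy algorithm:
3/22: ceiling(22/3) = 8, use 1/8
1/88: ceiling(88/1) = 88, use 1/88
Result: 3/22 = 1/8 + 1/88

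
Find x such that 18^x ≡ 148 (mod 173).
28

Baby-step giant-step with step n = ⌈√173⌉ = 14.
Baby steps 18^j mod 173 (j:value) for j=0..13: 0:1, 1:18, 2:151, 3:123, 4:138, 5:62, 6:78, 7:20, 8:14, 9:79, 10:38, 11:165, 12:29, 13:3.
Giant-step multiplier: 18^(-14) ≡ 18^(172-14) = 18^158 ≡ 157 (mod 173).
Giant steps γ_i = 148·157^i mod 173: γ_0=148, γ_1=54, γ_2=1 (in table at j=0).
x = i·n + j = 2·14 + 0 = 28.
Check: 18^28 ≡ 148 (mod 173).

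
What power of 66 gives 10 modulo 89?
54

Baby-step giant-step with step n = ⌈√89⌉ = 10.
Baby steps 66^j mod 89 (j:value) for j=0..9: 0:1, 1:66, 2:84, 3:26, 4:25, 5:48, 6:53, 7:27, 8:2, 9:43.
Giant-step multiplier: 66^(-10) ≡ 66^(88-10) = 66^78 ≡ 80 (mod 89).
Giant steps γ_i = 10·80^i mod 89: γ_0=10, γ_1=88, γ_2=9, γ_3=8, γ_4=17, γ_5=25 (in table at j=4).
x = i·n + j = 5·10 + 4 = 54.
Check: 66^54 ≡ 10 (mod 89).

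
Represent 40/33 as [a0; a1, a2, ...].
[1; 4, 1, 2, 2]

Euclidean algorithm steps:
40 = 1 × 33 + 7
33 = 4 × 7 + 5
7 = 1 × 5 + 2
5 = 2 × 2 + 1
2 = 2 × 1 + 0
Continued fraction: [1; 4, 1, 2, 2]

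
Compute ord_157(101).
13

157 is prime, so ord(101) divides φ(157) = 156.
Divisors of 156: 1, 2, 3, 4, 6, 12, 13, 26, 39, 52, 78, 156.
Repeated squaring: 101^1 ≡ 101, 101^2 ≡ 153, 101^4 ≡ 16, 101^8 ≡ 99, 101^16 ≡ 67, 101^32 ≡ 93, 101^64 ≡ 14, 101^128 ≡ 39 (mod 157).
Test 101^d mod 157 for each divisor d in increasing order:
101^1 ≡ 101
101^2 ≡ 153
101^3 = 101^2·101^1 ≡ 67
101^4 ≡ 16
101^6 = 101^4·101^2 ≡ 93
101^12 = 101^8·101^4 ≡ 14
101^13 = 101^8·101^4·101^1 ≡ 1  ← first divisor giving 1
The order is 13.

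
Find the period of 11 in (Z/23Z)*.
22

23 is prime, so ord(11) divides φ(23) = 22.
Divisors of 22: 1, 2, 11, 22.
Repeated squaring: 11^1 ≡ 11, 11^2 ≡ 6, 11^4 ≡ 13, 11^8 ≡ 8, 11^16 ≡ 18 (mod 23).
Test 11^d mod 23 for each divisor d in increasing order:
11^1 ≡ 11
11^2 ≡ 6
11^11 = 11^8·11^2·11^1 ≡ 22
11^22 = 11^16·11^4·11^2 ≡ 1  ← first divisor giving 1
The order is 22.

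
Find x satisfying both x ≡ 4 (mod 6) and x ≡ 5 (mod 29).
34

Using Chinese Remainder Theorem:
M = 6 × 29 = 174
M1 = 29, M2 = 6
y1 = 29^(-1) mod 6 = 5
y2 = 6^(-1) mod 29 = 5
x = (4×29×5 + 5×6×5) mod 174 = 34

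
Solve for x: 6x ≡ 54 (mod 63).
x ≡ 9 (mod 21)

gcd(6, 63) = 3, which divides 54, so solutions exist.
Divide through by 3: 2x ≡ 18 (mod 21).
Find 2^(-1) mod 21 by the extended Euclidean algorithm:
21 = 10 × 2 + 1  ⟹  1 = (1)·21 + (-10)·2
So (-10)·2 ≡ 1 (mod 21), i.e. 2^(-1) ≡ -10 ≡ 11 (mod 21).
x ≡ 11 × 18 = 198 ≡ 9 (mod 21).
Check: 6 × 9 = 54 ≡ 54 (mod 63).
x ≡ 9 (mod 21), giving 3 solutions mod 63.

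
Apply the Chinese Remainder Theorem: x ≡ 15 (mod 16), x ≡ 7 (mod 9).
79

Using Chinese Remainder Theorem:
M = 16 × 9 = 144
M1 = 9, M2 = 16
y1 = 9^(-1) mod 16 = 9
y2 = 16^(-1) mod 9 = 4
x = (15×9×9 + 7×16×4) mod 144 = 79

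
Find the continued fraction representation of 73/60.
[1; 4, 1, 1, 1, 1, 2]

Euclidean algorithm steps:
73 = 1 × 60 + 13
60 = 4 × 13 + 8
13 = 1 × 8 + 5
8 = 1 × 5 + 3
5 = 1 × 3 + 2
3 = 1 × 2 + 1
2 = 2 × 1 + 0
Continued fraction: [1; 4, 1, 1, 1, 1, 2]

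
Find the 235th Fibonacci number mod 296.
13

Matrix identity: Q^n = [[F_(n+1), F_n], [F_n, F_(n-1)]] with Q = [[1,1],[1,0]].
n = 235 = 11101011₂. Square-and-multiply, entries mod 296:
Q^1 = [[1,1],[1,0]]
Q^3 = (Q^1)²·Q = [[3,2],[2,1]]
Q^7 = (Q^3)²·Q = [[21,13],[13,8]]
Q^14 = (Q^7)² = [[18,81],[81,233]]
Q^29 = (Q^14)²·Q = [[280,77],[77,203]]
Q^58 = (Q^29)² = [[265,191],[191,74]]
Q^117 = (Q^58)²·Q = [[71,146],[146,221]]
Q^235 = (Q^117)²·Q = [[21,13],[13,8]]
F_235 mod 296 = Q^235[0][1] = 13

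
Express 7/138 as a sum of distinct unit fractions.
1/20 + 1/1380

Greedy algorithm:
7/138: ceiling(138/7) = 20, use 1/20
1/1380: ceiling(1380/1) = 1380, use 1/1380
Result: 7/138 = 1/20 + 1/1380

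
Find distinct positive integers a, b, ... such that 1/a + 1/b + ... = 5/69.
1/14 + 1/966

Greedy algorithm:
5/69: ceiling(69/5) = 14, use 1/14
1/966: ceiling(966/1) = 966, use 1/966
Result: 5/69 = 1/14 + 1/966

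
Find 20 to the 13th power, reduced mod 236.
144

Repeated squaring. Binary of 13 = 1101.
20^1 ≡ 20 (mod 236); 20^2 ≡ 164 (mod 236); 20^4 ≡ 228 (mod 236); 20^8 ≡ 64 (mod 236)
20^13 = 20^1 × 20^4 × 20^8 ≡ 144 (mod 236)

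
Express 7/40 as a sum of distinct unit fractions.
1/6 + 1/120

Greedy algorithm:
7/40: ceiling(40/7) = 6, use 1/6
1/120: ceiling(120/1) = 120, use 1/120
Result: 7/40 = 1/6 + 1/120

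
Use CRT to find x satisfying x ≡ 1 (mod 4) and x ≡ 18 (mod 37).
129

Using Chinese Remainder Theorem:
M = 4 × 37 = 148
M1 = 37, M2 = 4
y1 = 37^(-1) mod 4 = 1
y2 = 4^(-1) mod 37 = 28
x = (1×37×1 + 18×4×28) mod 148 = 129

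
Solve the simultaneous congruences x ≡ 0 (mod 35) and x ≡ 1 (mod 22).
595

Using Chinese Remainder Theorem:
M = 35 × 22 = 770
M1 = 22, M2 = 35
y1 = 22^(-1) mod 35 = 8
y2 = 35^(-1) mod 22 = 17
x = (0×22×8 + 1×35×17) mod 770 = 595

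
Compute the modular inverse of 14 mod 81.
29

gcd(14, 81) = 1, so the inverse exists.
Extended Euclidean algorithm on (81, 14):
81 = 5 × 14 + 11  ⟹  11 = (1)·81 + (-5)·14
14 = 1 × 11 + 3  ⟹  3 = (-1)·81 + (6)·14
11 = 3 × 3 + 2  ⟹  2 = (4)·81 + (-23)·14
3 = 1 × 2 + 1  ⟹  1 = (-5)·81 + (29)·14
So (29)·14 ≡ 1 (mod 81), i.e. 14^(-1) ≡ 29 (mod 81).
Check: 14 × 29 = 406 ≡ 1 (mod 81)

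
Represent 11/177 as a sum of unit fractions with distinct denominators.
1/17 + 1/301 + 1/905709

Greedy algorithm:
11/177: ceiling(177/11) = 17, use 1/17
10/3009: ceiling(3009/10) = 301, use 1/301
1/905709: ceiling(905709/1) = 905709, use 1/905709
Result: 11/177 = 1/17 + 1/301 + 1/905709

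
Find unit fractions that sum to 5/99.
1/20 + 1/1980

Greedy algorithm:
5/99: ceiling(99/5) = 20, use 1/20
1/1980: ceiling(1980/1) = 1980, use 1/1980
Result: 5/99 = 1/20 + 1/1980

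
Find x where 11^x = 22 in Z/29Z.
10

Baby-step giant-step with step n = ⌈√29⌉ = 6.
Baby steps 11^j mod 29 (j:value) for j=0..5: 0:1, 1:11, 2:5, 3:26, 4:25, 5:14.
Giant-step multiplier: 11^(-6) ≡ 11^(28-6) = 11^22 ≡ 13 (mod 29).
Giant steps γ_i = 22·13^i mod 29: γ_0=22, γ_1=25 (in table at j=4).
x = i·n + j = 1·6 + 4 = 10.
Check: 11^10 ≡ 22 (mod 29).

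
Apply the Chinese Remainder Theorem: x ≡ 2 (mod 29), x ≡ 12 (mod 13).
350

Using Chinese Remainder Theorem:
M = 29 × 13 = 377
M1 = 13, M2 = 29
y1 = 13^(-1) mod 29 = 9
y2 = 29^(-1) mod 13 = 9
x = (2×13×9 + 12×29×9) mod 377 = 350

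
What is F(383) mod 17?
12

Matrix identity: Q^n = [[F_(n+1), F_n], [F_n, F_(n-1)]] with Q = [[1,1],[1,0]].
n = 383 = 101111111₂. Square-and-multiply, entries mod 17:
Q^1 = [[1,1],[1,0]]
Q^2 = (Q^1)² = [[2,1],[1,1]]
Q^5 = (Q^2)²·Q = [[8,5],[5,3]]
Q^11 = (Q^5)²·Q = [[8,4],[4,4]]
Q^23 = (Q^11)²·Q = [[9,12],[12,14]]
Q^47 = (Q^23)²·Q = [[8,4],[4,4]]
Q^95 = (Q^47)²·Q = [[9,12],[12,14]]
Q^191 = (Q^95)²·Q = [[8,4],[4,4]]
Q^383 = (Q^191)²·Q = [[9,12],[12,14]]
F_383 mod 17 = Q^383[0][1] = 12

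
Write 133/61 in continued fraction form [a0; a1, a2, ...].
[2; 5, 1, 1, 5]

Euclidean algorithm steps:
133 = 2 × 61 + 11
61 = 5 × 11 + 6
11 = 1 × 6 + 5
6 = 1 × 5 + 1
5 = 5 × 1 + 0
Continued fraction: [2; 5, 1, 1, 5]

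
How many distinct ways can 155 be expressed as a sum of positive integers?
66493182097

p(n) counts ways to write n as a sum of positive integers (order ignored).
Euler's pentagonal recurrence: p(k) = p(k-1) + p(k-2) - p(k-5) - p(k-7) + p(k-12) + p(k-15) - ... (offsets j(3j∓1)/2, signs ++--, p(0)=1, p(<0)=0).
DP table for k = 0..154: p(0)=1, p(1)=1, p(2)=2, p(3)=3, p(4)=5, p(5)=7, p(6)=11, p(7)=15, p(8)=22, p(9)=30, p(10)=42, p(11)=56, p(12)=77, p(13)=101, p(14)=135, p(15)=176, p(16)=231, p(17)=297, p(18)=385, p(19)=490, p(20)=627, p(21)=792, p(22)=1002, p(23)=1255, p(24)=1575, p(25)=1958, p(26)=2436, p(27)=3010, p(28)=3718, p(29)=4565, p(30)=5604, p(31)=6842, p(32)=8349, p(33)=10143, p(34)=12310, p(35)=14883, p(36)=17977, p(37)=21637, p(38)=26015, p(39)=31185, p(40)=37338, p(41)=44583, p(42)=53174, p(43)=63261, p(44)=75175, p(45)=89134, p(46)=105558, p(47)=124754, p(48)=147273, p(49)=173525, p(50)=204226, p(51)=239943, p(52)=281589, p(53)=329931, p(54)=386155, p(55)=451276, p(56)=526823, p(57)=614154, p(58)=715220, p(59)=831820, p(60)=966467, p(61)=1121505, p(62)=1300156, p(63)=1505499, p(64)=1741630, p(65)=2012558, p(66)=2323520, p(67)=2679689, p(68)=3087735, p(69)=3554345, p(70)=4087968, p(71)=4697205, p(72)=5392783, p(73)=6185689, p(74)=7089500, p(75)=8118264, p(76)=9289091, p(77)=10619863, p(78)=12132164, p(79)=13848650, p(80)=15796476, p(81)=18004327, p(82)=20506255, p(83)=23338469, p(84)=26543660, p(85)=30167357, p(86)=34262962, p(87)=38887673, p(88)=44108109, p(89)=49995925, p(90)=56634173, p(91)=64112359, p(92)=72533807, p(93)=82010177, p(94)=92669720, p(95)=104651419, p(96)=118114304, p(97)=133230930, p(98)=150198136, p(99)=169229875, p(100)=190569292, p(101)=214481126, p(102)=241265379, p(103)=271248950, p(104)=304801365, p(105)=342325709, p(106)=384276336, p(107)=431149389, p(108)=483502844, p(109)=541946240, p(110)=607163746, p(111)=679903203, p(112)=761002156, p(113)=851376628, p(114)=952050665, p(115)=1064144451, p(116)=1188908248, p(117)=1327710076, p(118)=1482074143, p(119)=1653668665, p(120)=1844349560, p(121)=2056148051, p(122)=2291320912, p(123)=2552338241, p(124)=2841940500, p(125)=3163127352, p(126)=3519222692, p(127)=3913864295, p(128)=4351078600, p(129)=4835271870, p(130)=5371315400, p(131)=5964539504, p(132)=6620830889, p(133)=7346629512, p(134)=8149040695, p(135)=9035836076, p(136)=10015581680, p(137)=11097645016, p(138)=12292341831, p(139)=13610949895, p(140)=15065878135, p(141)=16670689208, p(142)=18440293320, p(143)=20390982757, p(144)=22540654445, p(145)=24908858009, p(146)=27517052599, p(147)=30388671978, p(148)=33549419497, p(149)=37027355200, p(150)=40853235313, p(151)=45060624582, p(152)=49686288421, p(153)=54770336324, p(154)=60356673280.
Final step: p(155) = p(154) + p(153) - p(150) - p(148) + p(143) + p(140) - p(133) - p(129) + p(120) + p(115) - p(104) - p(98) + p(85) + p(78) - p(63) - p(55) + p(38) + p(29) - p(10) - p(0)
= 60356673280 + 54770336324 - 40853235313 - 33549419497 + 20390982757 + 15065878135 - 7346629512 - 4835271870 + 1844349560 + 1064144451 - 304801365 - 150198136 + 30167357 + 12132164 - 1505499 - 451276 + 26015 + 4565 - 42 - 1
= 66493182097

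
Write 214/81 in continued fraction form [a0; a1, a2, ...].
[2; 1, 1, 1, 3, 1, 5]

Euclidean algorithm steps:
214 = 2 × 81 + 52
81 = 1 × 52 + 29
52 = 1 × 29 + 23
29 = 1 × 23 + 6
23 = 3 × 6 + 5
6 = 1 × 5 + 1
5 = 5 × 1 + 0
Continued fraction: [2; 1, 1, 1, 3, 1, 5]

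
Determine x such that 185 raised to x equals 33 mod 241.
117

Baby-step giant-step with step n = ⌈√241⌉ = 16.
Baby steps 185^j mod 241 (j:value) for j=0..15: 0:1, 1:185, 2:3, 3:73, 4:9, 5:219, 6:27, 7:175, 8:81, 9:43, 10:2, 11:129, 12:6, 13:146, 14:18, 15:197.
Giant-step multiplier: 185^(-16) ≡ 185^(240-16) = 185^224 ≡ 183 (mod 241).
Giant steps γ_i = 33·183^i mod 241: γ_0=33, γ_1=14, γ_2=152, γ_3=101, γ_4=167, γ_5=195, γ_6=17, γ_7=219 (in table at j=5).
x = i·n + j = 7·16 + 5 = 117.
Check: 185^117 ≡ 33 (mod 241).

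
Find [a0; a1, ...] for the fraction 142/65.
[2; 5, 2, 2, 2]

Euclidean algorithm steps:
142 = 2 × 65 + 12
65 = 5 × 12 + 5
12 = 2 × 5 + 2
5 = 2 × 2 + 1
2 = 2 × 1 + 0
Continued fraction: [2; 5, 2, 2, 2]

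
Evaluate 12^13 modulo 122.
86

Repeated squaring. Binary of 13 = 1101.
12^1 ≡ 12 (mod 122); 12^2 ≡ 22 (mod 122); 12^4 ≡ 118 (mod 122); 12^8 ≡ 16 (mod 122)
12^13 = 12^1 × 12^4 × 12^8 ≡ 86 (mod 122)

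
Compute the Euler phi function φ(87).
56

87 = 3 × 29
φ(n) = n × ∏(1 - 1/p) for each prime p dividing n
φ(87) = 87 × (1 - 1/3) × (1 - 1/29) = 56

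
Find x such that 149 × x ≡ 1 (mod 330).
299

gcd(149, 330) = 1, so the inverse exists.
Extended Euclidean algorithm on (330, 149):
330 = 2 × 149 + 32  ⟹  32 = (1)·330 + (-2)·149
149 = 4 × 32 + 21  ⟹  21 = (-4)·330 + (9)·149
32 = 1 × 21 + 11  ⟹  11 = (5)·330 + (-11)·149
21 = 1 × 11 + 10  ⟹  10 = (-9)·330 + (20)·149
11 = 1 × 10 + 1  ⟹  1 = (14)·330 + (-31)·149
So (-31)·149 ≡ 1 (mod 330), i.e. 149^(-1) ≡ -31 ≡ 299 (mod 330).
Check: 149 × 299 = 44551 ≡ 1 (mod 330)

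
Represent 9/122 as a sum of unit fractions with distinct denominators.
1/14 + 1/427

Greedy algorithm:
9/122: ceiling(122/9) = 14, use 1/14
1/427: ceiling(427/1) = 427, use 1/427
Result: 9/122 = 1/14 + 1/427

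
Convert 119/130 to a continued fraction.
[0; 1, 10, 1, 4, 2]

Euclidean algorithm steps:
119 = 0 × 130 + 119
130 = 1 × 119 + 11
119 = 10 × 11 + 9
11 = 1 × 9 + 2
9 = 4 × 2 + 1
2 = 2 × 1 + 0
Continued fraction: [0; 1, 10, 1, 4, 2]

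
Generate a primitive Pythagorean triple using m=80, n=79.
(159, 12640, 12641)

Euclid's formula: a = m² - n², b = 2mn, c = m² + n²
m = 80, n = 79
a = 80² - 79² = 6400 - 6241 = 159
b = 2 × 80 × 79 = 12640
c = 80² + 79² = 6400 + 6241 = 12641
Verification: 159² + 12640² = 25281 + 159769600 = 159794881 = 12641² ✓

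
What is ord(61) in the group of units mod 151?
150

151 is prime, so ord(61) divides φ(151) = 150.
Divisors of 150: 1, 2, 3, 5, 6, 10, 15, 25, 30, 50, 75, 150.
Repeated squaring: 61^1 ≡ 61, 61^2 ≡ 97, 61^4 ≡ 47, 61^8 ≡ 95, 61^16 ≡ 116, 61^32 ≡ 17, 61^64 ≡ 138, 61^128 ≡ 18 (mod 151).
Test 61^d mod 151 for each divisor d in increasing order:
61^1 ≡ 61
61^2 ≡ 97
61^3 = 61^2·61^1 ≡ 28
61^5 = 61^4·61^1 ≡ 149
61^6 = 61^4·61^2 ≡ 29
61^10 = 61^8·61^2 ≡ 4
61^15 = 61^8·61^4·61^2·61^1 ≡ 143
61^25 = 61^16·61^8·61^1 ≡ 119
61^30 = 61^16·61^8·61^4·61^2 ≡ 64
61^50 = 61^32·61^16·61^2 ≡ 118
61^75 = 61^64·61^8·61^2·61^1 ≡ 150
61^150 = 61^128·61^16·61^4·61^2 ≡ 1  ← first divisor giving 1
The order is 150.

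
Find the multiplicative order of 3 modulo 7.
6

7 is prime, so ord(3) divides φ(7) = 6.
Divisors of 6: 1, 2, 3, 6.
Repeated squaring: 3^1 ≡ 3, 3^2 ≡ 2, 3^4 ≡ 4 (mod 7).
Test 3^d mod 7 for each divisor d in increasing order:
3^1 ≡ 3
3^2 ≡ 2
3^3 = 3^2·3^1 ≡ 6
3^6 = 3^4·3^2 ≡ 1  ← first divisor giving 1
The order is 6.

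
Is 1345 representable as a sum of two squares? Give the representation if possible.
7² + 36² (a=7, b=36)

Factorization: 1345 = 5 × 269
By Fermat: n is sum of two squares iff every prime p ≡ 3 (mod 4) appears to even power.
All primes ≡ 3 (mod 4) appear to even power.
Search a = 0, 1, 2, … for 1345 - a² a perfect square: first hit at a = 7: 1345 - 49 = 1296 = 36².
1345 = 7² + 36² = 49 + 1296 ✓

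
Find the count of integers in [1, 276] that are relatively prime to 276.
88

276 = 2^2 × 3 × 23
φ(n) = n × ∏(1 - 1/p) for each prime p dividing n
φ(276) = 276 × (1 - 1/2) × (1 - 1/3) × (1 - 1/23) = 88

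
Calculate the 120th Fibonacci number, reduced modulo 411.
255

Matrix identity: Q^n = [[F_(n+1), F_n], [F_n, F_(n-1)]] with Q = [[1,1],[1,0]].
n = 120 = 1111000₂. Square-and-multiply, entries mod 411:
Q^1 = [[1,1],[1,0]]
Q^3 = (Q^1)²·Q = [[3,2],[2,1]]
Q^7 = (Q^3)²·Q = [[21,13],[13,8]]
Q^15 = (Q^7)²·Q = [[165,199],[199,377]]
Q^30 = (Q^15)² = [[244,176],[176,68]]
Q^60 = (Q^30)² = [[92,249],[249,254]]
Q^120 = (Q^60)² = [[184,255],[255,340]]
F_120 mod 411 = Q^120[0][1] = 255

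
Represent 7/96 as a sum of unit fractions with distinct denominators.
1/14 + 1/672

Greedy algorithm:
7/96: ceiling(96/7) = 14, use 1/14
1/672: ceiling(672/1) = 672, use 1/672
Result: 7/96 = 1/14 + 1/672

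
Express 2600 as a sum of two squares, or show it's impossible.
10² + 50² (a=10, b=50)

Factorization: 2600 = 2^3 × 5^2 × 13
By Fermat: n is sum of two squares iff every prime p ≡ 3 (mod 4) appears to even power.
All primes ≡ 3 (mod 4) appear to even power.
Search a = 0, 1, 2, … for 2600 - a² a perfect square: first hit at a = 10: 2600 - 100 = 2500 = 50².
2600 = 10² + 50² = 100 + 2500 ✓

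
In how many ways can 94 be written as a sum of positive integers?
92669720

p(n) counts ways to write n as a sum of positive integers (order ignored).
Euler's pentagonal recurrence: p(k) = p(k-1) + p(k-2) - p(k-5) - p(k-7) + p(k-12) + p(k-15) - ... (offsets j(3j∓1)/2, signs ++--, p(0)=1, p(<0)=0).
DP table for k = 0..93: p(0)=1, p(1)=1, p(2)=2, p(3)=3, p(4)=5, p(5)=7, p(6)=11, p(7)=15, p(8)=22, p(9)=30, p(10)=42, p(11)=56, p(12)=77, p(13)=101, p(14)=135, p(15)=176, p(16)=231, p(17)=297, p(18)=385, p(19)=490, p(20)=627, p(21)=792, p(22)=1002, p(23)=1255, p(24)=1575, p(25)=1958, p(26)=2436, p(27)=3010, p(28)=3718, p(29)=4565, p(30)=5604, p(31)=6842, p(32)=8349, p(33)=10143, p(34)=12310, p(35)=14883, p(36)=17977, p(37)=21637, p(38)=26015, p(39)=31185, p(40)=37338, p(41)=44583, p(42)=53174, p(43)=63261, p(44)=75175, p(45)=89134, p(46)=105558, p(47)=124754, p(48)=147273, p(49)=173525, p(50)=204226, p(51)=239943, p(52)=281589, p(53)=329931, p(54)=386155, p(55)=451276, p(56)=526823, p(57)=614154, p(58)=715220, p(59)=831820, p(60)=966467, p(61)=1121505, p(62)=1300156, p(63)=1505499, p(64)=1741630, p(65)=2012558, p(66)=2323520, p(67)=2679689, p(68)=3087735, p(69)=3554345, p(70)=4087968, p(71)=4697205, p(72)=5392783, p(73)=6185689, p(74)=7089500, p(75)=8118264, p(76)=9289091, p(77)=10619863, p(78)=12132164, p(79)=13848650, p(80)=15796476, p(81)=18004327, p(82)=20506255, p(83)=23338469, p(84)=26543660, p(85)=30167357, p(86)=34262962, p(87)=38887673, p(88)=44108109, p(89)=49995925, p(90)=56634173, p(91)=64112359, p(92)=72533807, p(93)=82010177.
Final step: p(94) = p(93) + p(92) - p(89) - p(87) + p(82) + p(79) - p(72) - p(68) + p(59) + p(54) - p(43) - p(37) + p(24) + p(17) - p(2)
= 82010177 + 72533807 - 49995925 - 38887673 + 20506255 + 13848650 - 5392783 - 3087735 + 831820 + 386155 - 63261 - 21637 + 1575 + 297 - 2
= 92669720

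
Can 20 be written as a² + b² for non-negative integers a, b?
2² + 4² (a=2, b=4)

Factorization: 20 = 2^2 × 5
By Fermat: n is sum of two squares iff every prime p ≡ 3 (mod 4) appears to even power.
All primes ≡ 3 (mod 4) appear to even power.
Search a = 0, 1, 2, … for 20 - a² a perfect square: first hit at a = 2: 20 - 4 = 16 = 4².
20 = 2² + 4² = 4 + 16 ✓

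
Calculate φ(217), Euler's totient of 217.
180

217 = 7 × 31
φ(n) = n × ∏(1 - 1/p) for each prime p dividing n
φ(217) = 217 × (1 - 1/7) × (1 - 1/31) = 180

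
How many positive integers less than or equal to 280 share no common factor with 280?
96

280 = 2^3 × 5 × 7
φ(n) = n × ∏(1 - 1/p) for each prime p dividing n
φ(280) = 280 × (1 - 1/2) × (1 - 1/5) × (1 - 1/7) = 96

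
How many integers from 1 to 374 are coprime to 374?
160

374 = 2 × 11 × 17
φ(n) = n × ∏(1 - 1/p) for each prime p dividing n
φ(374) = 374 × (1 - 1/2) × (1 - 1/11) × (1 - 1/17) = 160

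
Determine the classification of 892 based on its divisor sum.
deficient

Proper divisors of 892: sum = 1 + 2 + 4 + 223 + 446 = 676
Since 676 < 892, 892 is deficient.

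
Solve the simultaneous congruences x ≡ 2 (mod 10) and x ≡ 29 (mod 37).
362

Using Chinese Remainder Theorem:
M = 10 × 37 = 370
M1 = 37, M2 = 10
y1 = 37^(-1) mod 10 = 3
y2 = 10^(-1) mod 37 = 26
x = (2×37×3 + 29×10×26) mod 370 = 362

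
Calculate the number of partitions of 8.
22

p(n) counts ways to write n as a sum of positive integers (order ignored).
Examples: 8; 7 + 1; 6 + 2; 6 + 1 + 1; 5 + 3; ... (22 total)
p(8) = 22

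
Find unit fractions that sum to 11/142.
1/13 + 1/1846

Greedy algorithm:
11/142: ceiling(142/11) = 13, use 1/13
1/1846: ceiling(1846/1) = 1846, use 1/1846
Result: 11/142 = 1/13 + 1/1846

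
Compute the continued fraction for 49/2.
[24; 2]

Euclidean algorithm steps:
49 = 24 × 2 + 1
2 = 2 × 1 + 0
Continued fraction: [24; 2]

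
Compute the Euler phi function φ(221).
192

221 = 13 × 17
φ(n) = n × ∏(1 - 1/p) for each prime p dividing n
φ(221) = 221 × (1 - 1/13) × (1 - 1/17) = 192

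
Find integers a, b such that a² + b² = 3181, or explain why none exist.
34² + 45² (a=34, b=45)

Factorization: 3181 = 3181
By Fermat: n is sum of two squares iff every prime p ≡ 3 (mod 4) appears to even power.
All primes ≡ 3 (mod 4) appear to even power.
Search a = 0, 1, 2, … for 3181 - a² a perfect square: first hit at a = 34: 3181 - 1156 = 2025 = 45².
3181 = 34² + 45² = 1156 + 2025 ✓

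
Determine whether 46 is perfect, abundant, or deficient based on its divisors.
deficient

Proper divisors of 46: sum = 1 + 2 + 23 = 26
Since 26 < 46, 46 is deficient.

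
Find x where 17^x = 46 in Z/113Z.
33

Baby-step giant-step with step n = ⌈√113⌉ = 11.
Baby steps 17^j mod 113 (j:value) for j=0..10: 0:1, 1:17, 2:63, 3:54, 4:14, 5:12, 6:91, 7:78, 8:83, 9:55, 10:31.
Giant-step multiplier: 17^(-11) ≡ 17^(112-11) = 17^101 ≡ 110 (mod 113).
Giant steps γ_i = 46·110^i mod 113: γ_0=46, γ_1=88, γ_2=75, γ_3=1 (in table at j=0).
x = i·n + j = 3·11 + 0 = 33.
Check: 17^33 ≡ 46 (mod 113).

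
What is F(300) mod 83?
20

Matrix identity: Q^n = [[F_(n+1), F_n], [F_n, F_(n-1)]] with Q = [[1,1],[1,0]].
n = 300 = 100101100₂. Square-and-multiply, entries mod 83:
Q^1 = [[1,1],[1,0]]
Q^2 = (Q^1)² = [[2,1],[1,1]]
Q^4 = (Q^2)² = [[5,3],[3,2]]
Q^9 = (Q^4)²·Q = [[55,34],[34,21]]
Q^18 = (Q^9)² = [[31,11],[11,20]]
Q^37 = (Q^18)²·Q = [[66,3],[3,63]]
Q^75 = (Q^37)²·Q = [[21,49],[49,55]]
Q^150 = (Q^75)² = [[20,72],[72,31]]
Q^300 = (Q^150)² = [[23,20],[20,3]]
F_300 mod 83 = Q^300[0][1] = 20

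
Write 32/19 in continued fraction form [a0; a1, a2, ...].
[1; 1, 2, 6]

Euclidean algorithm steps:
32 = 1 × 19 + 13
19 = 1 × 13 + 6
13 = 2 × 6 + 1
6 = 6 × 1 + 0
Continued fraction: [1; 1, 2, 6]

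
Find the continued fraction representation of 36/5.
[7; 5]

Euclidean algorithm steps:
36 = 7 × 5 + 1
5 = 5 × 1 + 0
Continued fraction: [7; 5]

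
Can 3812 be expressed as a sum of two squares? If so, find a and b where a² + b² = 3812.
26² + 56² (a=26, b=56)

Factorization: 3812 = 2^2 × 953
By Fermat: n is sum of two squares iff every prime p ≡ 3 (mod 4) appears to even power.
All primes ≡ 3 (mod 4) appear to even power.
Search a = 0, 1, 2, … for 3812 - a² a perfect square: first hit at a = 26: 3812 - 676 = 3136 = 56².
3812 = 26² + 56² = 676 + 3136 ✓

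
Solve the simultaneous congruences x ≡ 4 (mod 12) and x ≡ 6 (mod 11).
28

Using Chinese Remainder Theorem:
M = 12 × 11 = 132
M1 = 11, M2 = 12
y1 = 11^(-1) mod 12 = 11
y2 = 12^(-1) mod 11 = 1
x = (4×11×11 + 6×12×1) mod 132 = 28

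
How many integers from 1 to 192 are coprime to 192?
64

192 = 2^6 × 3
φ(n) = n × ∏(1 - 1/p) for each prime p dividing n
φ(192) = 192 × (1 - 1/2) × (1 - 1/3) = 64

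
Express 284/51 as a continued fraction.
[5; 1, 1, 3, 7]

Euclidean algorithm steps:
284 = 5 × 51 + 29
51 = 1 × 29 + 22
29 = 1 × 22 + 7
22 = 3 × 7 + 1
7 = 7 × 1 + 0
Continued fraction: [5; 1, 1, 3, 7]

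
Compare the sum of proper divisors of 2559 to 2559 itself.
deficient

Proper divisors of 2559: sum = 1 + 3 + 853 = 857
Since 857 < 2559, 2559 is deficient.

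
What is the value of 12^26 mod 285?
144

Repeated squaring. Binary of 26 = 11010.
12^1 ≡ 12 (mod 285); 12^2 ≡ 144 (mod 285); 12^4 ≡ 216 (mod 285); 12^8 ≡ 201 (mod 285); 12^16 ≡ 216 (mod 285)
12^26 = 12^2 × 12^8 × 12^16 ≡ 144 (mod 285)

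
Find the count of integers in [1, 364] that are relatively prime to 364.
144

364 = 2^2 × 7 × 13
φ(n) = n × ∏(1 - 1/p) for each prime p dividing n
φ(364) = 364 × (1 - 1/2) × (1 - 1/7) × (1 - 1/13) = 144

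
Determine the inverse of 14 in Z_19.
15

gcd(14, 19) = 1, so the inverse exists.
Extended Euclidean algorithm on (19, 14):
19 = 1 × 14 + 5  ⟹  5 = (1)·19 + (-1)·14
14 = 2 × 5 + 4  ⟹  4 = (-2)·19 + (3)·14
5 = 1 × 4 + 1  ⟹  1 = (3)·19 + (-4)·14
So (-4)·14 ≡ 1 (mod 19), i.e. 14^(-1) ≡ -4 ≡ 15 (mod 19).
Check: 14 × 15 = 210 ≡ 1 (mod 19)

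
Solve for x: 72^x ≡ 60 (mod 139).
21

Baby-step giant-step with step n = ⌈√139⌉ = 12.
Baby steps 72^j mod 139 (j:value) for j=0..11: 0:1, 1:72, 2:41, 3:33, 4:13, 5:102, 6:116, 7:12, 8:30, 9:75, 10:118, 11:17.
Giant-step multiplier: 72^(-12) ≡ 72^(138-12) = 72^126 ≡ 36 (mod 139).
Giant steps γ_i = 60·36^i mod 139: γ_0=60, γ_1=75 (in table at j=9).
x = i·n + j = 1·12 + 9 = 21.
Check: 72^21 ≡ 60 (mod 139).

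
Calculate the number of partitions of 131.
5964539504

p(n) counts ways to write n as a sum of positive integers (order ignored).
Euler's pentagonal recurrence: p(k) = p(k-1) + p(k-2) - p(k-5) - p(k-7) + p(k-12) + p(k-15) - ... (offsets j(3j∓1)/2, signs ++--, p(0)=1, p(<0)=0).
DP table for k = 0..130: p(0)=1, p(1)=1, p(2)=2, p(3)=3, p(4)=5, p(5)=7, p(6)=11, p(7)=15, p(8)=22, p(9)=30, p(10)=42, p(11)=56, p(12)=77, p(13)=101, p(14)=135, p(15)=176, p(16)=231, p(17)=297, p(18)=385, p(19)=490, p(20)=627, p(21)=792, p(22)=1002, p(23)=1255, p(24)=1575, p(25)=1958, p(26)=2436, p(27)=3010, p(28)=3718, p(29)=4565, p(30)=5604, p(31)=6842, p(32)=8349, p(33)=10143, p(34)=12310, p(35)=14883, p(36)=17977, p(37)=21637, p(38)=26015, p(39)=31185, p(40)=37338, p(41)=44583, p(42)=53174, p(43)=63261, p(44)=75175, p(45)=89134, p(46)=105558, p(47)=124754, p(48)=147273, p(49)=173525, p(50)=204226, p(51)=239943, p(52)=281589, p(53)=329931, p(54)=386155, p(55)=451276, p(56)=526823, p(57)=614154, p(58)=715220, p(59)=831820, p(60)=966467, p(61)=1121505, p(62)=1300156, p(63)=1505499, p(64)=1741630, p(65)=2012558, p(66)=2323520, p(67)=2679689, p(68)=3087735, p(69)=3554345, p(70)=4087968, p(71)=4697205, p(72)=5392783, p(73)=6185689, p(74)=7089500, p(75)=8118264, p(76)=9289091, p(77)=10619863, p(78)=12132164, p(79)=13848650, p(80)=15796476, p(81)=18004327, p(82)=20506255, p(83)=23338469, p(84)=26543660, p(85)=30167357, p(86)=34262962, p(87)=38887673, p(88)=44108109, p(89)=49995925, p(90)=56634173, p(91)=64112359, p(92)=72533807, p(93)=82010177, p(94)=92669720, p(95)=104651419, p(96)=118114304, p(97)=133230930, p(98)=150198136, p(99)=169229875, p(100)=190569292, p(101)=214481126, p(102)=241265379, p(103)=271248950, p(104)=304801365, p(105)=342325709, p(106)=384276336, p(107)=431149389, p(108)=483502844, p(109)=541946240, p(110)=607163746, p(111)=679903203, p(112)=761002156, p(113)=851376628, p(114)=952050665, p(115)=1064144451, p(116)=1188908248, p(117)=1327710076, p(118)=1482074143, p(119)=1653668665, p(120)=1844349560, p(121)=2056148051, p(122)=2291320912, p(123)=2552338241, p(124)=2841940500, p(125)=3163127352, p(126)=3519222692, p(127)=3913864295, p(128)=4351078600, p(129)=4835271870, p(130)=5371315400.
Final step: p(131) = p(130) + p(129) - p(126) - p(124) + p(119) + p(116) - p(109) - p(105) + p(96) + p(91) - p(80) - p(74) + p(61) + p(54) - p(39) - p(31) + p(14) + p(5)
= 5371315400 + 4835271870 - 3519222692 - 2841940500 + 1653668665 + 1188908248 - 541946240 - 342325709 + 118114304 + 64112359 - 15796476 - 7089500 + 1121505 + 386155 - 31185 - 6842 + 135 + 7
= 5964539504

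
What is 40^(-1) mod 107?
99

gcd(40, 107) = 1, so the inverse exists.
Extended Euclidean algorithm on (107, 40):
107 = 2 × 40 + 27  ⟹  27 = (1)·107 + (-2)·40
40 = 1 × 27 + 13  ⟹  13 = (-1)·107 + (3)·40
27 = 2 × 13 + 1  ⟹  1 = (3)·107 + (-8)·40
So (-8)·40 ≡ 1 (mod 107), i.e. 40^(-1) ≡ -8 ≡ 99 (mod 107).
Check: 40 × 99 = 3960 ≡ 1 (mod 107)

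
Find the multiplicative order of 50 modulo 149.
148

149 is prime, so ord(50) divides φ(149) = 148.
Divisors of 148: 1, 2, 4, 37, 74, 148.
Repeated squaring: 50^1 ≡ 50, 50^2 ≡ 116, 50^4 ≡ 46, 50^8 ≡ 30, 50^16 ≡ 6, 50^32 ≡ 36, 50^64 ≡ 104, 50^128 ≡ 88 (mod 149).
Test 50^d mod 149 for each divisor d in increasing order:
50^1 ≡ 50
50^2 ≡ 116
50^4 ≡ 46
50^37 = 50^32·50^4·50^1 ≡ 105
50^74 = 50^64·50^8·50^2 ≡ 148
50^148 = 50^128·50^16·50^4 ≡ 1  ← first divisor giving 1
The order is 148.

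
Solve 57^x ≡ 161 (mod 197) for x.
126

Baby-step giant-step with step n = ⌈√197⌉ = 15.
Baby steps 57^j mod 197 (j:value) for j=0..14: 0:1, 1:57, 2:97, 3:13, 4:150, 5:79, 6:169, 7:177, 8:42, 9:30, 10:134, 11:152, 12:193, 13:166, 14:6.
Giant-step multiplier: 57^(-15) ≡ 57^(196-15) = 57^181 ≡ 125 (mod 197).
Giant steps γ_i = 161·125^i mod 197: γ_0=161, γ_1=31, γ_2=132, γ_3=149, γ_4=107, γ_5=176, γ_6=133, γ_7=77, γ_8=169 (in table at j=6).
x = i·n + j = 8·15 + 6 = 126.
Check: 57^126 ≡ 161 (mod 197).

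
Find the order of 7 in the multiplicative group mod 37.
9

37 is prime, so ord(7) divides φ(37) = 36.
Divisors of 36: 1, 2, 3, 4, 6, 9, 12, 18, 36.
Repeated squaring: 7^1 ≡ 7, 7^2 ≡ 12, 7^4 ≡ 33, 7^8 ≡ 16, 7^16 ≡ 34, 7^32 ≡ 9 (mod 37).
Test 7^d mod 37 for each divisor d in increasing order:
7^1 ≡ 7
7^2 ≡ 12
7^3 = 7^2·7^1 ≡ 10
7^4 ≡ 33
7^6 = 7^4·7^2 ≡ 26
7^9 = 7^8·7^1 ≡ 1  ← first divisor giving 1
The order is 9.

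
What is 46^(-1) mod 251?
191

gcd(46, 251) = 1, so the inverse exists.
Extended Euclidean algorithm on (251, 46):
251 = 5 × 46 + 21  ⟹  21 = (1)·251 + (-5)·46
46 = 2 × 21 + 4  ⟹  4 = (-2)·251 + (11)·46
21 = 5 × 4 + 1  ⟹  1 = (11)·251 + (-60)·46
So (-60)·46 ≡ 1 (mod 251), i.e. 46^(-1) ≡ -60 ≡ 191 (mod 251).
Check: 46 × 191 = 8786 ≡ 1 (mod 251)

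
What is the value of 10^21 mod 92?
76

Repeated squaring. Binary of 21 = 10101.
10^1 ≡ 10 (mod 92); 10^2 ≡ 8 (mod 92); 10^4 ≡ 64 (mod 92); 10^8 ≡ 48 (mod 92); 10^16 ≡ 4 (mod 92)
10^21 = 10^1 × 10^4 × 10^16 ≡ 76 (mod 92)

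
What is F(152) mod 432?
21

Matrix identity: Q^n = [[F_(n+1), F_n], [F_n, F_(n-1)]] with Q = [[1,1],[1,0]].
n = 152 = 10011000₂. Square-and-multiply, entries mod 432:
Q^1 = [[1,1],[1,0]]
Q^2 = (Q^1)² = [[2,1],[1,1]]
Q^4 = (Q^2)² = [[5,3],[3,2]]
Q^9 = (Q^4)²·Q = [[55,34],[34,21]]
Q^19 = (Q^9)²·Q = [[285,293],[293,424]]
Q^38 = (Q^19)² = [[322,377],[377,377]]
Q^76 = (Q^38)² = [[5,3],[3,2]]
Q^152 = (Q^76)² = [[34,21],[21,13]]
F_152 mod 432 = Q^152[0][1] = 21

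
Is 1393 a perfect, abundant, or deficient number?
deficient

Proper divisors of 1393: sum = 1 + 7 + 199 = 207
Since 207 < 1393, 1393 is deficient.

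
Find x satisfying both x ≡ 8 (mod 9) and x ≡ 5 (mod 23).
143

Using Chinese Remainder Theorem:
M = 9 × 23 = 207
M1 = 23, M2 = 9
y1 = 23^(-1) mod 9 = 2
y2 = 9^(-1) mod 23 = 18
x = (8×23×2 + 5×9×18) mod 207 = 143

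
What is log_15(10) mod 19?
13

Baby-step giant-step with step n = ⌈√19⌉ = 5.
Baby steps 15^j mod 19 (j:value) for j=0..4: 0:1, 1:15, 2:16, 3:12, 4:9.
Giant-step multiplier: 15^(-5) ≡ 15^(18-5) = 15^13 ≡ 10 (mod 19).
Giant steps γ_i = 10·10^i mod 19: γ_0=10, γ_1=5, γ_2=12 (in table at j=3).
x = i·n + j = 2·5 + 3 = 13.
Check: 15^13 ≡ 10 (mod 19).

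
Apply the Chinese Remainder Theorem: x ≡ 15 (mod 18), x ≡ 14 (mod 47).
249

Using Chinese Remainder Theorem:
M = 18 × 47 = 846
M1 = 47, M2 = 18
y1 = 47^(-1) mod 18 = 5
y2 = 18^(-1) mod 47 = 34
x = (15×47×5 + 14×18×34) mod 846 = 249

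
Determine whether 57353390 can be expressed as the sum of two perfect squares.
Not possible

Factorization: 57353390 = 2 × 5 × 179^3
By Fermat: n is sum of two squares iff every prime p ≡ 3 (mod 4) appears to even power.
Prime(s) ≡ 3 (mod 4) with odd exponent: [(179, 3)]
Therefore 57353390 cannot be expressed as a² + b².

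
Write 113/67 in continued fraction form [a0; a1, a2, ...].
[1; 1, 2, 5, 4]

Euclidean algorithm steps:
113 = 1 × 67 + 46
67 = 1 × 46 + 21
46 = 2 × 21 + 4
21 = 5 × 4 + 1
4 = 4 × 1 + 0
Continued fraction: [1; 1, 2, 5, 4]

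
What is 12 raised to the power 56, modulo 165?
111

Repeated squaring. Binary of 56 = 111000.
12^1 ≡ 12 (mod 165); 12^2 ≡ 144 (mod 165); 12^4 ≡ 111 (mod 165); 12^8 ≡ 111 (mod 165); 12^16 ≡ 111 (mod 165); 12^32 ≡ 111 (mod 165)
12^56 = 12^8 × 12^16 × 12^32 ≡ 111 (mod 165)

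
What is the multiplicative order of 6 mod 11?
10

11 is prime, so ord(6) divides φ(11) = 10.
Divisors of 10: 1, 2, 5, 10.
Repeated squaring: 6^1 ≡ 6, 6^2 ≡ 3, 6^4 ≡ 9, 6^8 ≡ 4 (mod 11).
Test 6^d mod 11 for each divisor d in increasing order:
6^1 ≡ 6
6^2 ≡ 3
6^5 = 6^4·6^1 ≡ 10
6^10 = 6^8·6^2 ≡ 1  ← first divisor giving 1
The order is 10.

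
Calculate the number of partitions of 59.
831820

p(n) counts ways to write n as a sum of positive integers (order ignored).
Euler's pentagonal recurrence: p(k) = p(k-1) + p(k-2) - p(k-5) - p(k-7) + p(k-12) + p(k-15) - ... (offsets j(3j∓1)/2, signs ++--, p(0)=1, p(<0)=0).
DP table for k = 0..58: p(0)=1, p(1)=1, p(2)=2, p(3)=3, p(4)=5, p(5)=7, p(6)=11, p(7)=15, p(8)=22, p(9)=30, p(10)=42, p(11)=56, p(12)=77, p(13)=101, p(14)=135, p(15)=176, p(16)=231, p(17)=297, p(18)=385, p(19)=490, p(20)=627, p(21)=792, p(22)=1002, p(23)=1255, p(24)=1575, p(25)=1958, p(26)=2436, p(27)=3010, p(28)=3718, p(29)=4565, p(30)=5604, p(31)=6842, p(32)=8349, p(33)=10143, p(34)=12310, p(35)=14883, p(36)=17977, p(37)=21637, p(38)=26015, p(39)=31185, p(40)=37338, p(41)=44583, p(42)=53174, p(43)=63261, p(44)=75175, p(45)=89134, p(46)=105558, p(47)=124754, p(48)=147273, p(49)=173525, p(50)=204226, p(51)=239943, p(52)=281589, p(53)=329931, p(54)=386155, p(55)=451276, p(56)=526823, p(57)=614154, p(58)=715220.
Final step: p(59) = p(58) + p(57) - p(54) - p(52) + p(47) + p(44) - p(37) - p(33) + p(24) + p(19) - p(8) - p(2)
= 715220 + 614154 - 386155 - 281589 + 124754 + 75175 - 21637 - 10143 + 1575 + 490 - 22 - 2
= 831820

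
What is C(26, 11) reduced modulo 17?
0

Using Lucas' theorem:
Write n=26 and k=11 in base 17:
n in base 17: [1, 9]
k in base 17: [0, 11]
C(26,11) mod 17 = ∏ C(n_i, k_i) mod 17
Digit binomials (mod 17): C(1,0) = 1; C(9,11) = 0 (k_i > n_i)
Product: 1 × 0 = 0 ≡ 0 (mod 17)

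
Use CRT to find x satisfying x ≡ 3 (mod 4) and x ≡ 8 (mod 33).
107

Using Chinese Remainder Theorem:
M = 4 × 33 = 132
M1 = 33, M2 = 4
y1 = 33^(-1) mod 4 = 1
y2 = 4^(-1) mod 33 = 25
x = (3×33×1 + 8×4×25) mod 132 = 107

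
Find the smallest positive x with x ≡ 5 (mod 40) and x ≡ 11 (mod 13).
245

Using Chinese Remainder Theorem:
M = 40 × 13 = 520
M1 = 13, M2 = 40
y1 = 13^(-1) mod 40 = 37
y2 = 40^(-1) mod 13 = 1
x = (5×13×37 + 11×40×1) mod 520 = 245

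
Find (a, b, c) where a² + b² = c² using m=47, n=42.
(445, 3948, 3973)

Euclid's formula: a = m² - n², b = 2mn, c = m² + n²
m = 47, n = 42
a = 47² - 42² = 2209 - 1764 = 445
b = 2 × 47 × 42 = 3948
c = 47² + 42² = 2209 + 1764 = 3973
Verification: 445² + 3948² = 198025 + 15586704 = 15784729 = 3973² ✓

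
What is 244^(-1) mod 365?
184

gcd(244, 365) = 1, so the inverse exists.
Extended Euclidean algorithm on (365, 244):
365 = 1 × 244 + 121  ⟹  121 = (1)·365 + (-1)·244
244 = 2 × 121 + 2  ⟹  2 = (-2)·365 + (3)·244
121 = 60 × 2 + 1  ⟹  1 = (121)·365 + (-181)·244
So (-181)·244 ≡ 1 (mod 365), i.e. 244^(-1) ≡ -181 ≡ 184 (mod 365).
Check: 244 × 184 = 44896 ≡ 1 (mod 365)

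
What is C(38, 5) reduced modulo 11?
1

Using Lucas' theorem:
Write n=38 and k=5 in base 11:
n in base 11: [3, 5]
k in base 11: [0, 5]
C(38,5) mod 11 = ∏ C(n_i, k_i) mod 11
Digit binomials (mod 11): C(3,0) = 1; C(5,5) = 1
Product: 1 × 1 = 1 ≡ 1 (mod 11)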